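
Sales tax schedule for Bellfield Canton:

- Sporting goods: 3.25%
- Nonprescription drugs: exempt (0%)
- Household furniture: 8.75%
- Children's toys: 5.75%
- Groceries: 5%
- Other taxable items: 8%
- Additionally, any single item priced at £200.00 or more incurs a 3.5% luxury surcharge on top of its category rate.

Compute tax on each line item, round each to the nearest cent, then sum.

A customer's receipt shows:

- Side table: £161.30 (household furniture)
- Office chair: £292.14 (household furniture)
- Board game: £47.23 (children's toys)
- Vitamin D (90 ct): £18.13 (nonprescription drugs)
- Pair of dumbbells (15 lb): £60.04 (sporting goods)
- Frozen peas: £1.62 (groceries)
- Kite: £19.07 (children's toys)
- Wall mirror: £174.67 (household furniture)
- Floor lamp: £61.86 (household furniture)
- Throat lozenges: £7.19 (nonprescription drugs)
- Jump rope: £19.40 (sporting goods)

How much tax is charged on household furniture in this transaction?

Side table £161.30: household furniture → 8.75% → £14.11
Office chair £292.14: household furniture → 8.75% + 3.5% surcharge = 12.25% → £35.79
Wall mirror £174.67: household furniture → 8.75% → £15.28
Floor lamp £61.86: household furniture → 8.75% → £5.41
Tax on household furniture = £14.11 + £35.79 + £15.28 + £5.41 = £70.59

£70.59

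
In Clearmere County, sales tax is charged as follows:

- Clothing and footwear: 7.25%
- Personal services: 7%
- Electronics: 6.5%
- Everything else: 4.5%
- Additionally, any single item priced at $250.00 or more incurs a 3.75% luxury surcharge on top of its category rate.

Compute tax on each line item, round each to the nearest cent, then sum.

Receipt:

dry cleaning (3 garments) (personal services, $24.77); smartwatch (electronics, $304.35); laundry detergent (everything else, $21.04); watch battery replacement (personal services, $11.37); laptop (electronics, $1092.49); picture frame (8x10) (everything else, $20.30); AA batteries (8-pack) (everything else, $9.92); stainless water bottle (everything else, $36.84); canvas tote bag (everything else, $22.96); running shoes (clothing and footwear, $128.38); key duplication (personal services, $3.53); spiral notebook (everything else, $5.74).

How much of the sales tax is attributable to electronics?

Smartwatch $304.35: electronics → 6.5% + 3.75% surcharge = 10.25% → $31.20
Laptop $1092.49: electronics → 6.5% + 3.75% surcharge = 10.25% → $111.98
Tax on electronics = $31.20 + $111.98 = $143.18

$143.18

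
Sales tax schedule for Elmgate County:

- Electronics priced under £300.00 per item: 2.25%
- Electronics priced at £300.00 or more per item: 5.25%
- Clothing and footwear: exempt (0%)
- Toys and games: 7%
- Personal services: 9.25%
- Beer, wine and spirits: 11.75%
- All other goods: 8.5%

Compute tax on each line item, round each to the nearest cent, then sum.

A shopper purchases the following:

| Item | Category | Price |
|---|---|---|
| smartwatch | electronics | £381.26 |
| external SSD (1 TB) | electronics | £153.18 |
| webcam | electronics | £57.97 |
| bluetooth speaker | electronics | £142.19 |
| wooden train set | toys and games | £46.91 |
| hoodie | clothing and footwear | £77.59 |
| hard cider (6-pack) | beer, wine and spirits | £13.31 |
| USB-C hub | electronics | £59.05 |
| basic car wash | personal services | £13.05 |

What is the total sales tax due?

£35.35

Smartwatch £381.26: electronics, £300.00 or more → 5.25% → £20.02
External SSD (1 TB) £153.18: electronics, under £300.00 → 2.25% → £3.45
Webcam £57.97: electronics, under £300.00 → 2.25% → £1.30
Bluetooth speaker £142.19: electronics, under £300.00 → 2.25% → £3.20
Wooden train set £46.91: toys and games → 7% → £3.28
Hoodie £77.59: clothing and footwear → 0% → £0.00
Hard cider (6-pack) £13.31: beer, wine and spirits → 11.75% → £1.56
USB-C hub £59.05: electronics, under £300.00 → 2.25% → £1.33
Basic car wash £13.05: personal services → 9.25% → £1.21
Total tax = £20.02 + £3.45 + £1.30 + £3.20 + £3.28 + £1.56 + £1.33 + £1.21 = £35.35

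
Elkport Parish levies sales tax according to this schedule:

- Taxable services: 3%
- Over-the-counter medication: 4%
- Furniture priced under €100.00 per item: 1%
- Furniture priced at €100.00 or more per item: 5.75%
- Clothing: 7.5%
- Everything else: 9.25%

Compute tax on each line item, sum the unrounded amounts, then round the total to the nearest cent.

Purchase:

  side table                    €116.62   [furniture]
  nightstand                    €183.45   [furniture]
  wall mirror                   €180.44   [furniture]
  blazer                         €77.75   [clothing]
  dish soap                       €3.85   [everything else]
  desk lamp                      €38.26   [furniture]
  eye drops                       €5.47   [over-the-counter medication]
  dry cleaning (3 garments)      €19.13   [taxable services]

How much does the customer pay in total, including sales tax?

€659.96

Side table €116.62: furniture, €100.00 or more → 5.75% → €6.70565
Nightstand €183.45: furniture, €100.00 or more → 5.75% → €10.548375
Wall mirror €180.44: furniture, €100.00 or more → 5.75% → €10.3753
Blazer €77.75: clothing → 7.5% → €5.83125
Dish soap €3.85: everything else → 9.25% → €0.356125
Desk lamp €38.26: furniture, under €100.00 → 1% → €0.3826
Eye drops €5.47: over-the-counter medication → 4% → €0.2188
Dry cleaning (3 garments) €19.13: taxable services → 3% → €0.5739
Subtotal = €624.97; unrounded tax = €34.992 → €34.99; total due = €659.96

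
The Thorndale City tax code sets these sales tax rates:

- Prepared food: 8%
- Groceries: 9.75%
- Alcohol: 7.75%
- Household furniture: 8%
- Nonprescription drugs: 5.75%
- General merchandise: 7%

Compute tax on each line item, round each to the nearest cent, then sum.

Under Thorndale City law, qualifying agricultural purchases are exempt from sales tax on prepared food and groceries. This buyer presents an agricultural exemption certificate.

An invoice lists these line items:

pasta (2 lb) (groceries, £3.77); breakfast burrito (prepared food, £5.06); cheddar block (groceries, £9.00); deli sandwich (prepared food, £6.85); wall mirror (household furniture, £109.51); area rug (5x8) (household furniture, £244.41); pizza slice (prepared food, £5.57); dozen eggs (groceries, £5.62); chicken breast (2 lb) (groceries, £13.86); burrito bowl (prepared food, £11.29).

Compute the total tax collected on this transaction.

Pasta (2 lb) £3.77: groceries, buyer-exempt → 0% → £0.00
Breakfast burrito £5.06: prepared food, buyer-exempt → 0% → £0.00
Cheddar block £9.00: groceries, buyer-exempt → 0% → £0.00
Deli sandwich £6.85: prepared food, buyer-exempt → 0% → £0.00
Wall mirror £109.51: household furniture → 8% → £8.76
Area rug (5x8) £244.41: household furniture → 8% → £19.55
Pizza slice £5.57: prepared food, buyer-exempt → 0% → £0.00
Dozen eggs £5.62: groceries, buyer-exempt → 0% → £0.00
Chicken breast (2 lb) £13.86: groceries, buyer-exempt → 0% → £0.00
Burrito bowl £11.29: prepared food, buyer-exempt → 0% → £0.00
Total tax = £8.76 + £19.55 = £28.31

£28.31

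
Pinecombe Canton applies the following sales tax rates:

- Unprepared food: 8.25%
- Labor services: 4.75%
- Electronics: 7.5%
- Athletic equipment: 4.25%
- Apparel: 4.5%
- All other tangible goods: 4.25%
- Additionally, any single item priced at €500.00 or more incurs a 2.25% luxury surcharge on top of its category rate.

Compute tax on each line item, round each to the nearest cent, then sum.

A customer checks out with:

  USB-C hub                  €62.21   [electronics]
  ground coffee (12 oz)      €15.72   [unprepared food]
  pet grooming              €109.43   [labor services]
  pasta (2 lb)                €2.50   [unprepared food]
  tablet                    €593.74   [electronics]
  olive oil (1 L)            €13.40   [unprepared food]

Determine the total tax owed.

€70.38

USB-C hub €62.21: electronics → 7.5% → €4.67
Ground coffee (12 oz) €15.72: unprepared food → 8.25% → €1.30
Pet grooming €109.43: labor services → 4.75% → €5.20
Pasta (2 lb) €2.50: unprepared food → 8.25% → €0.21
Tablet €593.74: electronics → 7.5% + 2.25% surcharge = 9.75% → €57.89
Olive oil (1 L) €13.40: unprepared food → 8.25% → €1.11
Total tax = €4.67 + €1.30 + €5.20 + €0.21 + €57.89 + €1.11 = €70.38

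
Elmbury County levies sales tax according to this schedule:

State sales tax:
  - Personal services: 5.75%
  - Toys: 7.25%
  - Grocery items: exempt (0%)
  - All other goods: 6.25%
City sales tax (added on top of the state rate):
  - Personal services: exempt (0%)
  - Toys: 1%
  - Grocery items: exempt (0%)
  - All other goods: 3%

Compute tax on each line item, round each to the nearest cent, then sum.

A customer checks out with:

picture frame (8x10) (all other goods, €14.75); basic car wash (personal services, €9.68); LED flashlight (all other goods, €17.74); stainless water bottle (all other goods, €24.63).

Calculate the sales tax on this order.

Picture frame (8x10) €14.75: all other goods → 6.25% + 3% city = 9.25% → €1.36
Basic car wash €9.68: personal services → 5.75% + 0% city = 5.75% → €0.56
LED flashlight €17.74: all other goods → 6.25% + 3% city = 9.25% → €1.64
Stainless water bottle €24.63: all other goods → 6.25% + 3% city = 9.25% → €2.28
Total tax = €1.36 + €0.56 + €1.64 + €2.28 = €5.84

€5.84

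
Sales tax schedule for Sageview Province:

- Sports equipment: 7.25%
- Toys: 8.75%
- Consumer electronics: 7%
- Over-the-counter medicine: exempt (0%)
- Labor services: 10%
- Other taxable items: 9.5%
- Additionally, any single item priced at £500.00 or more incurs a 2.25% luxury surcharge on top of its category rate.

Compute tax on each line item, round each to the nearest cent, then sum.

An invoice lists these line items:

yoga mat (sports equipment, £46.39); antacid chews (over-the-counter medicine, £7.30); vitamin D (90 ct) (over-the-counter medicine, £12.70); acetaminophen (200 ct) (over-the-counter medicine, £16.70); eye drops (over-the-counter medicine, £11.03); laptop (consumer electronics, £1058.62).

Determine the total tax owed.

£101.28

Yoga mat £46.39: sports equipment → 7.25% → £3.36
Antacid chews £7.30: over-the-counter medicine → 0% → £0.00
Vitamin D (90 ct) £12.70: over-the-counter medicine → 0% → £0.00
Acetaminophen (200 ct) £16.70: over-the-counter medicine → 0% → £0.00
Eye drops £11.03: over-the-counter medicine → 0% → £0.00
Laptop £1058.62: consumer electronics → 7% + 2.25% surcharge = 9.25% → £97.92
Total tax = £3.36 + £97.92 = £101.28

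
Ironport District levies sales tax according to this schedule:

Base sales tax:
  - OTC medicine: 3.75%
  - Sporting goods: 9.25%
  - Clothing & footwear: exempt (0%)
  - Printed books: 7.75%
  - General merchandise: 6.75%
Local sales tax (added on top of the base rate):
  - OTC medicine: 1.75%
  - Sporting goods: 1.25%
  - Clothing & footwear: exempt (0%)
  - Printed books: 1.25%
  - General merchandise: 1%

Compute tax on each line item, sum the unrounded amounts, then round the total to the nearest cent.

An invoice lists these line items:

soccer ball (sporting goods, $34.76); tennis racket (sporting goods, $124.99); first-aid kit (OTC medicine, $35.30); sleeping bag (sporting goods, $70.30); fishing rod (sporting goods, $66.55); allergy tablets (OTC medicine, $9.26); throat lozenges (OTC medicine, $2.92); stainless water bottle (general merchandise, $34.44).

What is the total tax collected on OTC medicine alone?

$2.61

First-aid kit $35.30: OTC medicine → 3.75% + 1.75% local = 5.5% → $1.9415
Allergy tablets $9.26: OTC medicine → 3.75% + 1.75% local = 5.5% → $0.5093
Throat lozenges $2.92: OTC medicine → 3.75% + 1.75% local = 5.5% → $0.1606
Tax on OTC medicine: unrounded sum = $2.6114 → $2.61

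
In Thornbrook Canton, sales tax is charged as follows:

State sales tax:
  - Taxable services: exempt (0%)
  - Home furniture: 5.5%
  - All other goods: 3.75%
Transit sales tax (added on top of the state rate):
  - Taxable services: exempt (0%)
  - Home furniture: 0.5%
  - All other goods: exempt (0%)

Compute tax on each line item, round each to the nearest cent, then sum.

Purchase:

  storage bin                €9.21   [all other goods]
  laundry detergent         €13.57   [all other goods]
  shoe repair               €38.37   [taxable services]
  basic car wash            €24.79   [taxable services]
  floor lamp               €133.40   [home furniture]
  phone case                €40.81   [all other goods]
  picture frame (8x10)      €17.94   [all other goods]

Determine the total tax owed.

Storage bin €9.21: all other goods → 3.75% + 0% transit = 3.75% → €0.35
Laundry detergent €13.57: all other goods → 3.75% + 0% transit = 3.75% → €0.51
Shoe repair €38.37: taxable services → 0% + 0% transit = 0% → €0.00
Basic car wash €24.79: taxable services → 0% + 0% transit = 0% → €0.00
Floor lamp €133.40: home furniture → 5.5% + 0.5% transit = 6% → €8.00
Phone case €40.81: all other goods → 3.75% + 0% transit = 3.75% → €1.53
Picture frame (8x10) €17.94: all other goods → 3.75% + 0% transit = 3.75% → €0.67
Total tax = €0.35 + €0.51 + €8.00 + €1.53 + €0.67 = €11.06

€11.06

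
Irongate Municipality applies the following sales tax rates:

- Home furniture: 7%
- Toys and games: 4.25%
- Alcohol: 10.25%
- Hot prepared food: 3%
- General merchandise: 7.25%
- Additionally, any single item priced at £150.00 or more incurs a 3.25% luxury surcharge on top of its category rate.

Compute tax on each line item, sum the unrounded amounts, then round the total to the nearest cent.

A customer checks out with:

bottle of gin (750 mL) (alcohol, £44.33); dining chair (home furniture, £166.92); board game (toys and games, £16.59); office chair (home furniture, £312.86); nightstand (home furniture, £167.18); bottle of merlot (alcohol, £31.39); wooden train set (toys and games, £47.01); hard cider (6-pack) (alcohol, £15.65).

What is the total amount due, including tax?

Bottle of gin (750 mL) £44.33: alcohol → 10.25% → £4.543825
Dining chair £166.92: home furniture → 7% + 3.25% surcharge = 10.25% → £17.1093
Board game £16.59: toys and games → 4.25% → £0.705075
Office chair £312.86: home furniture → 7% + 3.25% surcharge = 10.25% → £32.06815
Nightstand £167.18: home furniture → 7% + 3.25% surcharge = 10.25% → £17.13595
Bottle of merlot £31.39: alcohol → 10.25% → £3.217475
Wooden train set £47.01: toys and games → 4.25% → £1.997925
Hard cider (6-pack) £15.65: alcohol → 10.25% → £1.604125
Subtotal = £801.93; unrounded tax = £78.381825 → £78.38; total due = £880.31

£880.31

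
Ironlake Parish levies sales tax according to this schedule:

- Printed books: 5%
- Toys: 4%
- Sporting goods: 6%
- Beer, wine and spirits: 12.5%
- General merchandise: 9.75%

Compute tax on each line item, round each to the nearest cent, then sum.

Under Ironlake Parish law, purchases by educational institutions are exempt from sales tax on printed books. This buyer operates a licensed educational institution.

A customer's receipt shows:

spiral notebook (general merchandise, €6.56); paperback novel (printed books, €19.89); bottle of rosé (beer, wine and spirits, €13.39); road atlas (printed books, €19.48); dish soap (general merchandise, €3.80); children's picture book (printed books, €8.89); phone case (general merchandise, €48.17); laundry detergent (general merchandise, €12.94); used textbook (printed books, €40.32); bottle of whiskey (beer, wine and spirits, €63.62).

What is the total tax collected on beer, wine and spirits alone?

Bottle of rosé €13.39: beer, wine and spirits → 12.5% → €1.67
Bottle of whiskey €63.62: beer, wine and spirits → 12.5% → €7.95
Tax on beer, wine and spirits = €1.67 + €7.95 = €9.62

€9.62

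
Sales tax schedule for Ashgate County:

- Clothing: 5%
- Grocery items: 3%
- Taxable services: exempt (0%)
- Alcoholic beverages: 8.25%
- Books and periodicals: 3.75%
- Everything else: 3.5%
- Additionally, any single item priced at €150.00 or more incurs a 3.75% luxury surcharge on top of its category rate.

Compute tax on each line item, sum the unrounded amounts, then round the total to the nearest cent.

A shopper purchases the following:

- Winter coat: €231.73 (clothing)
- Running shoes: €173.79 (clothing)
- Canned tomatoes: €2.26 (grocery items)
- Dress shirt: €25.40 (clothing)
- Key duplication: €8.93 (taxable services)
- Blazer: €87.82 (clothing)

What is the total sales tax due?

€41.21

Winter coat €231.73: clothing → 5% + 3.75% surcharge = 8.75% → €20.276375
Running shoes €173.79: clothing → 5% + 3.75% surcharge = 8.75% → €15.206625
Canned tomatoes €2.26: grocery items → 3% → €0.0678
Dress shirt €25.40: clothing → 5% → €1.27
Key duplication €8.93: taxable services → 0% → €0.00
Blazer €87.82: clothing → 5% → €4.391
Unrounded tax sum = €41.2118 → €41.21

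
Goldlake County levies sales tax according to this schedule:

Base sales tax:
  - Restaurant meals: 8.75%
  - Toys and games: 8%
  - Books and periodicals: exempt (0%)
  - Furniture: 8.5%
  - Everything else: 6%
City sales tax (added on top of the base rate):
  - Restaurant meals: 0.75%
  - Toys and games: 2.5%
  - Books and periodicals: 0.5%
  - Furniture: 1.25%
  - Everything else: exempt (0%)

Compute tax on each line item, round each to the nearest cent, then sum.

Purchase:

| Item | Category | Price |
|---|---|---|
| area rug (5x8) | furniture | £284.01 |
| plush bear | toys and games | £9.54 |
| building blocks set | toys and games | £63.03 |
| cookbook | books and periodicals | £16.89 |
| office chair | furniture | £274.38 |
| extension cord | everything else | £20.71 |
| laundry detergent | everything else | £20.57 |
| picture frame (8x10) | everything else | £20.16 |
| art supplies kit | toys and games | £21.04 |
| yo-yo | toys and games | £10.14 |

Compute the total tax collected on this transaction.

£69.09

Area rug (5x8) £284.01: furniture → 8.5% + 1.25% city = 9.75% → £27.69
Plush bear £9.54: toys and games → 8% + 2.5% city = 10.5% → £1.00
Building blocks set £63.03: toys and games → 8% + 2.5% city = 10.5% → £6.62
Cookbook £16.89: books and periodicals → 0% + 0.5% city = 0.5% → £0.08
Office chair £274.38: furniture → 8.5% + 1.25% city = 9.75% → £26.75
Extension cord £20.71: everything else → 6% + 0% city = 6% → £1.24
Laundry detergent £20.57: everything else → 6% + 0% city = 6% → £1.23
Picture frame (8x10) £20.16: everything else → 6% + 0% city = 6% → £1.21
Art supplies kit £21.04: toys and games → 8% + 2.5% city = 10.5% → £2.21
Yo-yo £10.14: toys and games → 8% + 2.5% city = 10.5% → £1.06
Total tax = £27.69 + £1.00 + £6.62 + £0.08 + £26.75 + £1.24 + £1.23 + £1.21 + £2.21 + £1.06 = £69.09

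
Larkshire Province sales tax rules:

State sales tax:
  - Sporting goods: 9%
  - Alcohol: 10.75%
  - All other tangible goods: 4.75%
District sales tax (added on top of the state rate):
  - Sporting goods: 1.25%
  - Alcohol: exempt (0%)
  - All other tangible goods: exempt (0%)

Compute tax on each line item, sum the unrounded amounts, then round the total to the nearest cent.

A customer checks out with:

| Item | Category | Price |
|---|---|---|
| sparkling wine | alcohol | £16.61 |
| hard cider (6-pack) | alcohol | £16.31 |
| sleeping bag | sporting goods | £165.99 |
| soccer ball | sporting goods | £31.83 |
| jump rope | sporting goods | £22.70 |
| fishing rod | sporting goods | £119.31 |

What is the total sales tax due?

£38.37

Sparkling wine £16.61: alcohol → 10.75% + 0% district = 10.75% → £1.785575
Hard cider (6-pack) £16.31: alcohol → 10.75% + 0% district = 10.75% → £1.753325
Sleeping bag £165.99: sporting goods → 9% + 1.25% district = 10.25% → £17.013975
Soccer ball £31.83: sporting goods → 9% + 1.25% district = 10.25% → £3.262575
Jump rope £22.70: sporting goods → 9% + 1.25% district = 10.25% → £2.32675
Fishing rod £119.31: sporting goods → 9% + 1.25% district = 10.25% → £12.229275
Unrounded tax sum = £38.371475 → £38.37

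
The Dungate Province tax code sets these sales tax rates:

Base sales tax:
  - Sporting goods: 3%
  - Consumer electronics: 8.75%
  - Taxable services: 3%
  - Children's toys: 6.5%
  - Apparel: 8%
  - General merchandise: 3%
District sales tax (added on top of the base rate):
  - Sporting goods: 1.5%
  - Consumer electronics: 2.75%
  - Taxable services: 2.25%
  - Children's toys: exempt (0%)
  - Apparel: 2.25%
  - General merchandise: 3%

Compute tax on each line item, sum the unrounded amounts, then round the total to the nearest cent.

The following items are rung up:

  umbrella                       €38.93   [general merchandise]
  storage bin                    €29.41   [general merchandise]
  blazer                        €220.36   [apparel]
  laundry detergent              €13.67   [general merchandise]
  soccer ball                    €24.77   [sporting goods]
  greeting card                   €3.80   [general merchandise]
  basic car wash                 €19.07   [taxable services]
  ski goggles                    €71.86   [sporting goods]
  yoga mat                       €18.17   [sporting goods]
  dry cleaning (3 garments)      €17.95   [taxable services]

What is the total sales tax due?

Umbrella €38.93: general merchandise → 3% + 3% district = 6% → €2.3358
Storage bin €29.41: general merchandise → 3% + 3% district = 6% → €1.7646
Blazer €220.36: apparel → 8% + 2.25% district = 10.25% → €22.5869
Laundry detergent €13.67: general merchandise → 3% + 3% district = 6% → €0.8202
Soccer ball €24.77: sporting goods → 3% + 1.5% district = 4.5% → €1.11465
Greeting card €3.80: general merchandise → 3% + 3% district = 6% → €0.228
Basic car wash €19.07: taxable services → 3% + 2.25% district = 5.25% → €1.001175
Ski goggles €71.86: sporting goods → 3% + 1.5% district = 4.5% → €3.2337
Yoga mat €18.17: sporting goods → 3% + 1.5% district = 4.5% → €0.81765
Dry cleaning (3 garments) €17.95: taxable services → 3% + 2.25% district = 5.25% → €0.942375
Unrounded tax sum = €34.84505 → €34.85

€34.85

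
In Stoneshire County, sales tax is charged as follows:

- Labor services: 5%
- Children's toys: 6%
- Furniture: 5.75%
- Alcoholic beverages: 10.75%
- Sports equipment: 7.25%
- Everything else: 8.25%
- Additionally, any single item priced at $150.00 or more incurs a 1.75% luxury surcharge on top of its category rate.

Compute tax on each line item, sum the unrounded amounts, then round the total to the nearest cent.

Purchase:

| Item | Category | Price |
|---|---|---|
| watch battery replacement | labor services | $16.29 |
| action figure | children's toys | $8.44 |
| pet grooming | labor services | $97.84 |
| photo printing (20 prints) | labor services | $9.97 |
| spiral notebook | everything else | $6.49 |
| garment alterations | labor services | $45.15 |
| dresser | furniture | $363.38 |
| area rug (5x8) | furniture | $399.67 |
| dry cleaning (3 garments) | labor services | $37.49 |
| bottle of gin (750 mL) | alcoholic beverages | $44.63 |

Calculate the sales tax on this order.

$73.41

Watch battery replacement $16.29: labor services → 5% → $0.8145
Action figure $8.44: children's toys → 6% → $0.5064
Pet grooming $97.84: labor services → 5% → $4.892
Photo printing (20 prints) $9.97: labor services → 5% → $0.4985
Spiral notebook $6.49: everything else → 8.25% → $0.535425
Garment alterations $45.15: labor services → 5% → $2.2575
Dresser $363.38: furniture → 5.75% + 1.75% surcharge = 7.5% → $27.2535
Area rug (5x8) $399.67: furniture → 5.75% + 1.75% surcharge = 7.5% → $29.97525
Dry cleaning (3 garments) $37.49: labor services → 5% → $1.8745
Bottle of gin (750 mL) $44.63: alcoholic beverages → 10.75% → $4.797725
Unrounded tax sum = $73.4053 → $73.41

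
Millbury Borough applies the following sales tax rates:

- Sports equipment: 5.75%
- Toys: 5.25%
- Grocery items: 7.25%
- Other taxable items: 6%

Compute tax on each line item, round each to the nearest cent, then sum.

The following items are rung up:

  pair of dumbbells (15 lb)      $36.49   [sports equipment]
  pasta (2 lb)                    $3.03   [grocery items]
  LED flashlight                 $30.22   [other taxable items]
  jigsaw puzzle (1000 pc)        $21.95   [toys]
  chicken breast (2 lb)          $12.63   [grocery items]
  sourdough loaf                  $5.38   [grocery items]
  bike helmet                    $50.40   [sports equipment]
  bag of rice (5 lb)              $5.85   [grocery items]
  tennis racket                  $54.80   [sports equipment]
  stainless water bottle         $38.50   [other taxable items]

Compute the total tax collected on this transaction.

Pair of dumbbells (15 lb) $36.49: sports equipment → 5.75% → $2.10
Pasta (2 lb) $3.03: grocery items → 7.25% → $0.22
LED flashlight $30.22: other taxable items → 6% → $1.81
Jigsaw puzzle (1000 pc) $21.95: toys → 5.25% → $1.15
Chicken breast (2 lb) $12.63: grocery items → 7.25% → $0.92
Sourdough loaf $5.38: grocery items → 7.25% → $0.39
Bike helmet $50.40: sports equipment → 5.75% → $2.90
Bag of rice (5 lb) $5.85: grocery items → 7.25% → $0.42
Tennis racket $54.80: sports equipment → 5.75% → $3.15
Stainless water bottle $38.50: other taxable items → 6% → $2.31
Total tax = $2.10 + $0.22 + $1.81 + $1.15 + $0.92 + $0.39 + $2.90 + $0.42 + $3.15 + $2.31 = $15.37

$15.37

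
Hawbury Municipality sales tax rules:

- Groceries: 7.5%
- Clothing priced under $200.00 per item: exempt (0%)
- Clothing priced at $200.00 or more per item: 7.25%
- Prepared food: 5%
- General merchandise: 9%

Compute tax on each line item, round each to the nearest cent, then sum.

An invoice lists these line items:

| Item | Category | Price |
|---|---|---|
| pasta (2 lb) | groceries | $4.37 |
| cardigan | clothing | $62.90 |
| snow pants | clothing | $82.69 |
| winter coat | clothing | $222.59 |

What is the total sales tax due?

Pasta (2 lb) $4.37: groceries → 7.5% → $0.33
Cardigan $62.90: clothing, under $200.00 → 0% → $0.00
Snow pants $82.69: clothing, under $200.00 → 0% → $0.00
Winter coat $222.59: clothing, $200.00 or more → 7.25% → $16.14
Total tax = $0.33 + $16.14 = $16.47

$16.47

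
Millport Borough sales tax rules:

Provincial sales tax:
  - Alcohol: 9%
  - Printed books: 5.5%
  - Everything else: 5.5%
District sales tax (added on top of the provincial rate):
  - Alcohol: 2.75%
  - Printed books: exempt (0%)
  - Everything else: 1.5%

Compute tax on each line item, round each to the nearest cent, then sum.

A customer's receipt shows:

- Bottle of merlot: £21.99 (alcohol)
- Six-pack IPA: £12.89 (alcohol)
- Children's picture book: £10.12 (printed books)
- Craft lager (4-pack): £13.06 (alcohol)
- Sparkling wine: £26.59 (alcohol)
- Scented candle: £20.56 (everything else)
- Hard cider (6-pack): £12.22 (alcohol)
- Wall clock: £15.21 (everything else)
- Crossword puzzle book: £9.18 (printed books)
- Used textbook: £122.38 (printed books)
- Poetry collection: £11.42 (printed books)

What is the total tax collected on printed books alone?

£8.42

Children's picture book £10.12: printed books → 5.5% + 0% district = 5.5% → £0.56
Crossword puzzle book £9.18: printed books → 5.5% + 0% district = 5.5% → £0.50
Used textbook £122.38: printed books → 5.5% + 0% district = 5.5% → £6.73
Poetry collection £11.42: printed books → 5.5% + 0% district = 5.5% → £0.63
Tax on printed books = £0.56 + £0.50 + £6.73 + £0.63 = £8.42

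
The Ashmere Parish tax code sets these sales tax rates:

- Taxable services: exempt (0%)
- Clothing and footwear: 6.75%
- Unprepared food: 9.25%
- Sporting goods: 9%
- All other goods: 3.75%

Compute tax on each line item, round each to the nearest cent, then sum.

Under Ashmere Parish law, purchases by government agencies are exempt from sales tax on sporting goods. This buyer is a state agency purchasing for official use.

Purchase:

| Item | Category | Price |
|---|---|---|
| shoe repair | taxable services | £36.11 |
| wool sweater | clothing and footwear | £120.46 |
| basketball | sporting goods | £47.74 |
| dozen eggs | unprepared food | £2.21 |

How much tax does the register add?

£8.33

Shoe repair £36.11: taxable services → 0% → £0.00
Wool sweater £120.46: clothing and footwear → 6.75% → £8.13
Basketball £47.74: sporting goods, buyer-exempt → 0% → £0.00
Dozen eggs £2.21: unprepared food → 9.25% → £0.20
Total tax = £8.13 + £0.20 = £8.33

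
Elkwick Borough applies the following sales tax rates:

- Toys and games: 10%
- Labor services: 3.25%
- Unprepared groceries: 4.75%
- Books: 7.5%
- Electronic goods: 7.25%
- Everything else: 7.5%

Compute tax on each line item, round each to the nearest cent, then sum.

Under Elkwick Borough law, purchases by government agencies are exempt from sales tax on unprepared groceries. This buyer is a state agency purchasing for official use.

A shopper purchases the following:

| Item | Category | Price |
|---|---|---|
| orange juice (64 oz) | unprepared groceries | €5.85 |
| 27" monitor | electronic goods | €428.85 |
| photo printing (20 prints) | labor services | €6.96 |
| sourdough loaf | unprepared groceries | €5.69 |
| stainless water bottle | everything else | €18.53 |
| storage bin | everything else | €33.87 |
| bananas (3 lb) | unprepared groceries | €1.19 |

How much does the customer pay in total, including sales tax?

€536.19

Orange juice (64 oz) €5.85: unprepared groceries, buyer-exempt → 0% → €0.00
27" monitor €428.85: electronic goods → 7.25% → €31.09
Photo printing (20 prints) €6.96: labor services → 3.25% → €0.23
Sourdough loaf €5.69: unprepared groceries, buyer-exempt → 0% → €0.00
Stainless water bottle €18.53: everything else → 7.5% → €1.39
Storage bin €33.87: everything else → 7.5% → €2.54
Bananas (3 lb) €1.19: unprepared groceries, buyer-exempt → 0% → €0.00
Subtotal = €500.94; tax = €35.25; total due = €536.19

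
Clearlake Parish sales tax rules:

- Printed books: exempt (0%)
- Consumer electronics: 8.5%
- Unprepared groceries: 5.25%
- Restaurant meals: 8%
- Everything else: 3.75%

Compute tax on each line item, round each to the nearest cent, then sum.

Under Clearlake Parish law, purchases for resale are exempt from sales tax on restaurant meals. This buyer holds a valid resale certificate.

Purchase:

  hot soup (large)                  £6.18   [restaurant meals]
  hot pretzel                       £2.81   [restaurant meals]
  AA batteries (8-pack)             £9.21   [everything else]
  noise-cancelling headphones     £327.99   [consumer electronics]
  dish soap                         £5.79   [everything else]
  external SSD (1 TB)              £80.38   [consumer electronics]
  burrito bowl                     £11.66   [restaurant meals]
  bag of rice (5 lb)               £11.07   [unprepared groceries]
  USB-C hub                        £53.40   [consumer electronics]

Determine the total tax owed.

£40.40

Hot soup (large) £6.18: restaurant meals, buyer-exempt → 0% → £0.00
Hot pretzel £2.81: restaurant meals, buyer-exempt → 0% → £0.00
AA batteries (8-pack) £9.21: everything else → 3.75% → £0.35
Noise-cancelling headphones £327.99: consumer electronics → 8.5% → £27.88
Dish soap £5.79: everything else → 3.75% → £0.22
External SSD (1 TB) £80.38: consumer electronics → 8.5% → £6.83
Burrito bowl £11.66: restaurant meals, buyer-exempt → 0% → £0.00
Bag of rice (5 lb) £11.07: unprepared groceries → 5.25% → £0.58
USB-C hub £53.40: consumer electronics → 8.5% → £4.54
Total tax = £0.35 + £27.88 + £0.22 + £6.83 + £0.58 + £4.54 = £40.40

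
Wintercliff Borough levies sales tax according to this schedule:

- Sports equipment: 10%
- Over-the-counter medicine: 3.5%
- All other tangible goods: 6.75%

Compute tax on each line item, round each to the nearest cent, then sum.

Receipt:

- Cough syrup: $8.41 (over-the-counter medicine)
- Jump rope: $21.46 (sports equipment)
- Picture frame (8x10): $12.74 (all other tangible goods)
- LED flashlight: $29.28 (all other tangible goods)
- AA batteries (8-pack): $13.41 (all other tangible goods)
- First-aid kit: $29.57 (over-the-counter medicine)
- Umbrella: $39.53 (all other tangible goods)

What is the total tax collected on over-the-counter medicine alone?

$1.32

Cough syrup $8.41: over-the-counter medicine → 3.5% → $0.29
First-aid kit $29.57: over-the-counter medicine → 3.5% → $1.03
Tax on over-the-counter medicine = $0.29 + $1.03 = $1.32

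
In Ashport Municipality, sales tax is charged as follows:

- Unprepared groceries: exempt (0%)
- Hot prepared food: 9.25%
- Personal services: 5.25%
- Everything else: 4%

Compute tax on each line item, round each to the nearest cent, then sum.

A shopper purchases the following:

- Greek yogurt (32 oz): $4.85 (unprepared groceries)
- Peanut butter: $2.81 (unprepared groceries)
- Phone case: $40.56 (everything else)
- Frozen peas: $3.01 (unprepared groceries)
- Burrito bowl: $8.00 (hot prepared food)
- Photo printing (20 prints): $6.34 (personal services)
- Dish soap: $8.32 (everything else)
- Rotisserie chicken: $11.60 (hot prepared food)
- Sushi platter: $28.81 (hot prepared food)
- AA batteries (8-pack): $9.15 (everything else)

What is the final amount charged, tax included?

$130.57

Greek yogurt (32 oz) $4.85: unprepared groceries → 0% → $0.00
Peanut butter $2.81: unprepared groceries → 0% → $0.00
Phone case $40.56: everything else → 4% → $1.62
Frozen peas $3.01: unprepared groceries → 0% → $0.00
Burrito bowl $8.00: hot prepared food → 9.25% → $0.74
Photo printing (20 prints) $6.34: personal services → 5.25% → $0.33
Dish soap $8.32: everything else → 4% → $0.33
Rotisserie chicken $11.60: hot prepared food → 9.25% → $1.07
Sushi platter $28.81: hot prepared food → 9.25% → $2.66
AA batteries (8-pack) $9.15: everything else → 4% → $0.37
Subtotal = $123.45; tax = $7.12; total due = $130.57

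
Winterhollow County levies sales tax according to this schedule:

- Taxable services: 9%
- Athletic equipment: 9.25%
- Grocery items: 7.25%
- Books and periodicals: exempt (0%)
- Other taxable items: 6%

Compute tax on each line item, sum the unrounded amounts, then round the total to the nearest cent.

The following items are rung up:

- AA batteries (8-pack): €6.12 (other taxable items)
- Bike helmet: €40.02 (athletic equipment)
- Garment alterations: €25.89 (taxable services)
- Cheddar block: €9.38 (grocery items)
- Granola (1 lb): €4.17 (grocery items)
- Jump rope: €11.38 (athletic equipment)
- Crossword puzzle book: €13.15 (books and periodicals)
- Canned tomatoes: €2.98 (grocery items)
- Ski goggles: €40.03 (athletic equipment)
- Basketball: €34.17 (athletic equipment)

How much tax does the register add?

AA batteries (8-pack) €6.12: other taxable items → 6% → €0.3672
Bike helmet €40.02: athletic equipment → 9.25% → €3.70185
Garment alterations €25.89: taxable services → 9% → €2.3301
Cheddar block €9.38: grocery items → 7.25% → €0.68005
Granola (1 lb) €4.17: grocery items → 7.25% → €0.302325
Jump rope €11.38: athletic equipment → 9.25% → €1.05265
Crossword puzzle book €13.15: books and periodicals → 0% → €0.00
Canned tomatoes €2.98: grocery items → 7.25% → €0.21605
Ski goggles €40.03: athletic equipment → 9.25% → €3.702775
Basketball €34.17: athletic equipment → 9.25% → €3.160725
Unrounded tax sum = €15.513725 → €15.51

€15.51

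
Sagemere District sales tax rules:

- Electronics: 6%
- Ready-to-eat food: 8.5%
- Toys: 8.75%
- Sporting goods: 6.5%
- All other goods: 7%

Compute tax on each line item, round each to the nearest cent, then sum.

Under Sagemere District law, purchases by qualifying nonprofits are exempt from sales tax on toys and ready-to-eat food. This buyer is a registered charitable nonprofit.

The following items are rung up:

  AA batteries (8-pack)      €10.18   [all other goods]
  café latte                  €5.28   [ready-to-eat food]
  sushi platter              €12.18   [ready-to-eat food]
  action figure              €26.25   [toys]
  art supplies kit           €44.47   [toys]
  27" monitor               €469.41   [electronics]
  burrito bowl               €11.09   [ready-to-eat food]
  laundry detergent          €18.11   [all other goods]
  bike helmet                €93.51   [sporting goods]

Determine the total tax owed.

AA batteries (8-pack) €10.18: all other goods → 7% → €0.71
Café latte €5.28: ready-to-eat food, buyer-exempt → 0% → €0.00
Sushi platter €12.18: ready-to-eat food, buyer-exempt → 0% → €0.00
Action figure €26.25: toys, buyer-exempt → 0% → €0.00
Art supplies kit €44.47: toys, buyer-exempt → 0% → €0.00
27" monitor €469.41: electronics → 6% → €28.16
Burrito bowl €11.09: ready-to-eat food, buyer-exempt → 0% → €0.00
Laundry detergent €18.11: all other goods → 7% → €1.27
Bike helmet €93.51: sporting goods → 6.5% → €6.08
Total tax = €0.71 + €28.16 + €1.27 + €6.08 = €36.22

€36.22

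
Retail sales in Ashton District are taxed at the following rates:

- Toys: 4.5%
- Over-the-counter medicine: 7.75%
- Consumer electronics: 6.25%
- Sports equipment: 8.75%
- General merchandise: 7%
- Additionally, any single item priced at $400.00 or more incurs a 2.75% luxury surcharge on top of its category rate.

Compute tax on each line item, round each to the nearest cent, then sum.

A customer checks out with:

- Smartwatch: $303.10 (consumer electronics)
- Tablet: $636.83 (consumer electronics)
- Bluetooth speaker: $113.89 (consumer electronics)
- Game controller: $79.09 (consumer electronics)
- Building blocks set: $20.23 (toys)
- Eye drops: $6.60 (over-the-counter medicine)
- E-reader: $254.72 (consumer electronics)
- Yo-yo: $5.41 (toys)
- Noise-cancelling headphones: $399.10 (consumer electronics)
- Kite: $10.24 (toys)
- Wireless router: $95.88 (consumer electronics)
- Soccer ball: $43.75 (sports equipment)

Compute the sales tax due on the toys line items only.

$1.61

Building blocks set $20.23: toys → 4.5% → $0.91
Yo-yo $5.41: toys → 4.5% → $0.24
Kite $10.24: toys → 4.5% → $0.46
Tax on toys = $0.91 + $0.24 + $0.46 = $1.61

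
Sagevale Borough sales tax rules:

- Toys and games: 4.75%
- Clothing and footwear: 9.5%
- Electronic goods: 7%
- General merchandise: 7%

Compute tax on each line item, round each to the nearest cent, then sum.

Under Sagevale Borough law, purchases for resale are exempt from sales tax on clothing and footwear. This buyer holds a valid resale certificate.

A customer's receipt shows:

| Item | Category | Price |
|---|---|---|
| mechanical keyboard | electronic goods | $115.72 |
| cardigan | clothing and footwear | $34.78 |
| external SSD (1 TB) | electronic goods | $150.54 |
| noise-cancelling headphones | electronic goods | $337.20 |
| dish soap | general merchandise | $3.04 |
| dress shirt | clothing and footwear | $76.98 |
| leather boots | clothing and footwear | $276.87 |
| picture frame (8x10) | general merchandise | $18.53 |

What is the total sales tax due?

$43.75

Mechanical keyboard $115.72: electronic goods → 7% → $8.10
Cardigan $34.78: clothing and footwear, buyer-exempt → 0% → $0.00
External SSD (1 TB) $150.54: electronic goods → 7% → $10.54
Noise-cancelling headphones $337.20: electronic goods → 7% → $23.60
Dish soap $3.04: general merchandise → 7% → $0.21
Dress shirt $76.98: clothing and footwear, buyer-exempt → 0% → $0.00
Leather boots $276.87: clothing and footwear, buyer-exempt → 0% → $0.00
Picture frame (8x10) $18.53: general merchandise → 7% → $1.30
Total tax = $8.10 + $10.54 + $23.60 + $0.21 + $1.30 = $43.75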